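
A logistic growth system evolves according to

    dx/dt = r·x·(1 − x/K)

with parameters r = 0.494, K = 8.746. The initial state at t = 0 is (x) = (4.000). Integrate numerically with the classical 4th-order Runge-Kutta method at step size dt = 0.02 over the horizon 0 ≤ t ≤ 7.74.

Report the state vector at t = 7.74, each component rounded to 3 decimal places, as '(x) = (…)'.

(x) = (8.525)

t=0.000: state=(4.000)
step 1 (dt=0.02): k1=(1.072), k2=(1.073), k3=(1.073), k4=(1.073); state += dt/6·(k1+2k2+2k3+k4)
t=0.020: state=(4.021)
t=0.040: state=(4.043)
t=0.060: state=(4.064)
continuing one RK4 step at a time; state shown every 25 steps (Δt=0.5):
t=0.500: state=(4.539)
t=1.000: state=(5.073)
t=1.500: state=(5.587)
t=2.000: state=(6.066)
t=2.500: state=(6.502)
t=3.000: state=(6.889)
t=3.500: state=(7.225)
t=4.000: state=(7.511)
t=4.500: state=(7.750)
t=5.000: state=(7.948)
t=5.500: state=(8.110)
t=6.000: state=(8.241)
t=6.500: state=(8.347)
t=7.000: state=(8.431)
t=7.500: state=(8.498)
t=7.740: state=(8.525)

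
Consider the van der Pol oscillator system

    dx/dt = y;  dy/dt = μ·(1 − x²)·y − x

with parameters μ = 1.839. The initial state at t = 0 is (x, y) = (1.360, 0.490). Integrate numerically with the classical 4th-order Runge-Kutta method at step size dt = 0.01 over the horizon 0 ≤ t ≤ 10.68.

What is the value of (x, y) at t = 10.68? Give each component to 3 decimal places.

t=0.000: state=(1.360, 0.490)
step 1 (dt=0.01): k1=(0.490, -2.126), k2=(0.479, -2.117), k3=(0.479, -2.117), k4=(0.469, -2.109); state += dt/6·(k1+2k2+2k3+k4)
t=0.010: state=(1.365, 0.469)
t=0.020: state=(1.369, 0.448)
t=0.030: state=(1.374, 0.427)
continuing one RK4 step at a time; state shown every 50 steps (Δt=0.5):
t=0.500: state=(1.390, -0.263)
t=1.000: state=(1.160, -0.642)
t=1.500: state=(0.720, -1.204)
t=2.000: state=(-0.228, -2.868)
t=2.500: state=(-1.765, -1.812)
t=3.000: state=(-1.989, 0.205)
t=3.500: state=(-1.829, 0.384)
t=4.000: state=(-1.615, 0.474)
t=4.500: state=(-1.345, 0.623)
t=5.000: state=(-0.962, 0.965)
t=5.500: state=(-0.265, 2.041)
t=6.000: state=(1.255, 3.402)
t=6.500: state=(2.017, 0.092)
t=7.000: state=(1.912, -0.344)
t=7.500: state=(1.717, -0.431)
t=8.000: state=(1.476, -0.543)
t=8.500: state=(1.155, -0.770)
t=9.000: state=(0.644, -1.391)
t=9.500: state=(-0.463, -3.288)
t=10.000: state=(-1.897, -1.161)
t=10.500: state=(-1.981, 0.264)
t=10.680: state=(-1.927, 0.333)

(x, y) = (-1.927, 0.333)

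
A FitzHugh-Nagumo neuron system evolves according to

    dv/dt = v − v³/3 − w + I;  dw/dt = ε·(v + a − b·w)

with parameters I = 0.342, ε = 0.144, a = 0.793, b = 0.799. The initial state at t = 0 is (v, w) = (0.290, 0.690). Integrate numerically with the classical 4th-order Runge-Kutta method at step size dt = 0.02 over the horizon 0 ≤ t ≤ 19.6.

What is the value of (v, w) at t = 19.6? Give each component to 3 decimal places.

(v, w) = (-0.980, -0.325)

t=0.000: state=(0.290, 0.690)
step 1 (dt=0.02): k1=(-0.066, 0.077), k2=(-0.068, 0.076), k3=(-0.068, 0.076), k4=(-0.069, 0.076); state += dt/6·(k1+2k2+2k3+k4)
t=0.020: state=(0.289, 0.692)
t=0.040: state=(0.287, 0.693)
t=0.060: state=(0.286, 0.695)
continuing one RK4 step at a time; state shown every 50 steps (Δt=1):
t=1.000: state=(0.132, 0.754)
t=2.000: state=(-0.368, 0.769)
t=3.000: state=(-1.333, 0.678)
t=4.000: state=(-1.762, 0.491)
t=5.000: state=(-1.746, 0.306)
t=6.000: state=(-1.671, 0.148)
t=7.000: state=(-1.593, 0.018)
t=8.000: state=(-1.516, -0.088)
t=9.000: state=(-1.443, -0.171)
t=10.000: state=(-1.373, -0.236)
t=11.000: state=(-1.307, -0.285)
t=12.000: state=(-1.245, -0.319)
t=13.000: state=(-1.188, -0.342)
t=14.000: state=(-1.135, -0.355)
t=15.000: state=(-1.089, -0.360)
t=16.000: state=(-1.049, -0.358)
t=17.000: state=(-1.018, -0.352)
t=18.000: state=(-0.995, -0.342)
t=19.000: state=(-0.983, -0.332)
t=19.600: state=(-0.980, -0.325)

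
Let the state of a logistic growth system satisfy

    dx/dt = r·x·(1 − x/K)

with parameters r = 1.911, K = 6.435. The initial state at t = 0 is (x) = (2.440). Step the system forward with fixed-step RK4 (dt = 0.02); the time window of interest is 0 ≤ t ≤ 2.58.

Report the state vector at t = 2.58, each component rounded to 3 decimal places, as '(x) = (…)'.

t=0.000: state=(2.440)
step 1 (dt=0.02): k1=(2.895), k2=(2.908), k3=(2.908), k4=(2.921); state += dt/6·(k1+2k2+2k3+k4)
t=0.020: state=(2.498)
t=0.040: state=(2.557)
t=0.060: state=(2.616)
continuing one RK4 step at a time; state shown every 5 steps (Δt=0.1):
t=0.100: state=(2.735)
t=0.200: state=(3.039)
t=0.300: state=(3.347)
t=0.400: state=(3.651)
t=0.500: state=(3.948)
t=0.600: state=(4.233)
t=0.700: state=(4.501)
t=0.800: state=(4.749)
t=0.900: state=(4.976)
t=1.000: state=(5.180)
t=1.100: state=(5.362)
t=1.200: state=(5.522)
t=1.300: state=(5.662)
t=1.400: state=(5.783)
t=1.500: state=(5.887)
t=1.600: state=(5.975)
t=1.700: state=(6.050)
t=1.800: state=(6.114)
t=1.900: state=(6.167)
t=2.000: state=(6.212)
t=2.100: state=(6.250)
t=2.200: state=(6.281)
t=2.300: state=(6.308)
t=2.400: state=(6.329)
t=2.500: state=(6.348)
t=2.580: state=(6.360)

(x) = (6.360)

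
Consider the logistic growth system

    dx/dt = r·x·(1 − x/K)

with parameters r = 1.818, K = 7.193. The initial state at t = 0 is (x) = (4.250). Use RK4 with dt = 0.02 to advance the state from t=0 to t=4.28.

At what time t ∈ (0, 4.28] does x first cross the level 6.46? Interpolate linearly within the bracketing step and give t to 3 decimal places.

t=0.000: state=(4.250)
step 1 (dt=0.02): k1=(3.161), k2=(3.151), k3=(3.151), k4=(3.139); state += dt/6·(k1+2k2+2k3+k4)
t=0.020: state=(4.313)
t=0.040: state=(4.376)
t=0.060: state=(4.438)
continuing one RK4 step at a time; state shown every 10 steps (Δt=0.2):
t=0.200: state=(4.856)
t=0.400: state=(5.389)
t=0.600: state=(5.835)
t=0.800: state=(6.192)
t=0.980: state=(6.442)
next step: t=1.000: state=(6.466) — x has crossed 6.46
linear interpolation between t=0.980 (6.44196) and t=1.000 (6.46607) → t≈0.995

t = 0.995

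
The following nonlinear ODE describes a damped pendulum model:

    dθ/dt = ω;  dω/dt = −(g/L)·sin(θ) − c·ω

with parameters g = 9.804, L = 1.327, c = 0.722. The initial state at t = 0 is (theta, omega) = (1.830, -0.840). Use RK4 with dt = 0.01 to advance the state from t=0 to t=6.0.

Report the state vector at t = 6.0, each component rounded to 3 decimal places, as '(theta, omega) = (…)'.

t=0.000: state=(1.830, -0.840)
step 1 (dt=0.01): k1=(-0.840, -6.535), k2=(-0.873, -6.519), k3=(-0.873, -6.519), k4=(-0.905, -6.504); state += dt/6·(k1+2k2+2k3+k4)
t=0.010: state=(1.821, -0.905)
t=0.020: state=(1.812, -0.970)
t=0.030: state=(1.802, -1.035)
continuing one RK4 step at a time; state shown every 20 steps (Δt=0.2):
t=0.200: state=(1.535, -2.086)
t=0.400: state=(1.009, -3.110)
t=0.600: state=(0.332, -3.529)
t=0.800: state=(-0.339, -3.027)
t=1.000: state=(-0.833, -1.838)
t=1.200: state=(-1.062, -0.455)
t=1.400: state=(-1.023, 0.808)
t=1.600: state=(-0.758, 1.777)
t=1.800: state=(-0.345, 2.258)
t=2.000: state=(0.102, 2.109)
t=2.200: state=(0.462, 1.423)
t=2.400: state=(0.655, 0.483)
t=2.600: state=(0.657, -0.438)
t=2.800: state=(0.494, -1.138)
t=3.000: state=(0.226, -1.472)
t=3.200: state=(-0.065, -1.377)
t=3.400: state=(-0.301, -0.928)
t=3.600: state=(-0.425, -0.300)
t=3.800: state=(-0.421, 0.318)
t=4.000: state=(-0.308, 0.774)
t=4.200: state=(-0.129, 0.970)
t=4.400: state=(0.060, 0.881)
t=4.600: state=(0.208, 0.569)
t=4.800: state=(0.281, 0.149)
t=5.000: state=(0.269, -0.253)
t=5.200: state=(0.188, -0.536)
t=5.400: state=(0.067, -0.639)
t=5.600: state=(-0.055, -0.557)
t=5.800: state=(-0.146, -0.337)
t=6.000: state=(-0.186, -0.057)

(theta, omega) = (-0.186, -0.057)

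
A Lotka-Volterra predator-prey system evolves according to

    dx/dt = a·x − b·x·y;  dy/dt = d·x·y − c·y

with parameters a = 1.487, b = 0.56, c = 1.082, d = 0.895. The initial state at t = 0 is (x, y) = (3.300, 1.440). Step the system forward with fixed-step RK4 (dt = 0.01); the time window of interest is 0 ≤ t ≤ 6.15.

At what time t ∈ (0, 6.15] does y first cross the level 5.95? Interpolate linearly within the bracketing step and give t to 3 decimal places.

t = 0.728

t=0.000: state=(3.300, 1.440)
step 1 (dt=0.01): k1=(2.246, 2.695), k2=(2.229, 2.735), k3=(2.228, 2.735), k4=(2.210, 2.775); state += dt/6·(k1+2k2+2k3+k4)
t=0.010: state=(3.322, 1.467)
t=0.020: state=(3.344, 1.496)
t=0.030: state=(3.366, 1.525)
continuing one RK4 step at a time; state shown every 20 steps (Δt=0.2):
t=0.200: state=(3.644, 2.167)
t=0.400: state=(3.616, 3.367)
t=0.600: state=(3.059, 4.967)
t=0.720: state=(2.536, 5.895)
next step: t=0.730: state=(2.490, 5.964) — y has crossed 5.95
linear interpolation between t=0.720 (5.89462) and t=0.730 (5.96383) → t≈0.728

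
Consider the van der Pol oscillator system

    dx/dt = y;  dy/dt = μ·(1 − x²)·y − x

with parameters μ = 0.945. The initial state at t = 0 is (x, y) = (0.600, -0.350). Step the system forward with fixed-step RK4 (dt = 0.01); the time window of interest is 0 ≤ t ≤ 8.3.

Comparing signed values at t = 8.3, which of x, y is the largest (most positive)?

t=0.000: state=(0.600, -0.350)
step 1 (dt=0.01): k1=(-0.350, -0.812), k2=(-0.354, -0.813), k3=(-0.354, -0.813), k4=(-0.358, -0.814); state += dt/6·(k1+2k2+2k3+k4)
t=0.010: state=(0.596, -0.358)
t=0.020: state=(0.593, -0.366)
t=0.030: state=(0.589, -0.374)
continuing one RK4 step at a time; state shown every 50 steps (Δt=0.5):
t=0.500: state=(0.317, -0.798)
t=1.000: state=(-0.213, -1.323)
t=1.500: state=(-0.948, -1.465)
t=2.000: state=(-1.488, -0.578)
t=2.500: state=(-1.544, 0.267)
t=3.000: state=(-1.286, 0.738)
t=3.500: state=(-0.804, 1.219)
t=4.000: state=(-0.009, 2.027)
t=4.500: state=(1.169, 2.356)
t=5.000: state=(1.916, 0.537)
t=5.500: state=(1.901, -0.399)
t=6.000: state=(1.615, -0.716)
t=6.500: state=(1.185, -1.026)
t=7.000: state=(0.544, -1.603)
t=7.500: state=(-0.489, -2.526)
t=8.000: state=(-1.670, -1.654)
t=8.300: state=(-1.972, -0.434)
compare at T: x=-1.972, y=-0.434

largest component: y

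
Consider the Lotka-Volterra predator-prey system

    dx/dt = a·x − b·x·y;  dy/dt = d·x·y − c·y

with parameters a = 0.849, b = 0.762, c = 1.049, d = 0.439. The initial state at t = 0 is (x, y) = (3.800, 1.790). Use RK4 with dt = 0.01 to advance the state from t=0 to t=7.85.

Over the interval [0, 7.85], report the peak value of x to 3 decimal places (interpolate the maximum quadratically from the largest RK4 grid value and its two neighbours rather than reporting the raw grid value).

max x = 4.414

t=0.000: state=(3.800, 1.790)
step 1 (dt=0.01): k1=(-1.957, 1.108), k2=(-1.968, 1.104), k3=(-1.968, 1.104), k4=(-1.979, 1.100); state += dt/6·(k1+2k2+2k3+k4)
t=0.010: state=(3.780, 1.801)
t=0.020: state=(3.760, 1.812)
t=0.030: state=(3.740, 1.823)
continuing one RK4 step at a time; state shown every 50 steps (Δt=0.5):
t=0.500: state=(2.699, 2.166)
t=1.000: state=(1.811, 2.086)
t=1.500: state=(1.332, 1.732)
t=2.000: state=(1.136, 1.339)
t=2.500: state=(1.113, 1.012)
t=3.000: state=(1.215, 0.771)
t=3.500: state=(1.431, 0.609)
t=4.000: state=(1.770, 0.511)
t=4.500: state=(2.250, 0.469)
t=5.000: state=(2.874, 0.486)
t=5.500: state=(3.595, 0.584)
t=6.000: state=(4.230, 0.820)
t=6.500: state=(4.379, 1.265)
t=7.000: state=(3.701, 1.844)
t=7.500: state=(2.593, 2.178)
t=7.850: state=(1.955, 2.134)
largest grid value and its neighbours: x(6.350)=4.41413, x(6.360)=4.41418, x(6.370)=4.41390
parabola through these three points peaks at t≈6.357 with x≈4.41420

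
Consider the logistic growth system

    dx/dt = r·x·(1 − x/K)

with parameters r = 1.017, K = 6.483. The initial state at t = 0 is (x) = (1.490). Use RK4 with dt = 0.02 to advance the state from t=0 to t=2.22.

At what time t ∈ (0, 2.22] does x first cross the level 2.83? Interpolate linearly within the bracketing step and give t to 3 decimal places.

t=0.000: state=(1.490)
step 1 (dt=0.02): k1=(1.167), k2=(1.173), k3=(1.173), k4=(1.180); state += dt/6·(k1+2k2+2k3+k4)
t=0.020: state=(1.513)
t=0.040: state=(1.537)
t=0.060: state=(1.561)
continuing one RK4 step at a time; state shown every 5 steps (Δt=0.1):
t=0.100: state=(1.610)
t=0.200: state=(1.736)
t=0.300: state=(1.868)
t=0.400: state=(2.006)
t=0.500: state=(2.150)
t=0.600: state=(2.299)
t=0.700: state=(2.452)
t=0.800: state=(2.608)
t=0.900: state=(2.768)
t=0.920: state=(2.801)
next step: t=0.940: state=(2.833) — x has crossed 2.83
linear interpolation between t=0.920 (2.80078) and t=0.940 (2.83318) → t≈0.938

t = 0.938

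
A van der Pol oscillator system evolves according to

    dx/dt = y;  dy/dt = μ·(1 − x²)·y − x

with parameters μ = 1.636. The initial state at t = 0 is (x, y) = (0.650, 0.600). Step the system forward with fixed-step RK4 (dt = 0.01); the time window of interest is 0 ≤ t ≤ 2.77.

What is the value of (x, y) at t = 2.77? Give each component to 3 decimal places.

(x, y) = (-1.501, -2.159)

t=0.000: state=(0.650, 0.600)
step 1 (dt=0.01): k1=(0.600, -0.083), k2=(0.600, -0.090), k3=(0.600, -0.090), k4=(0.599, -0.098); state += dt/6·(k1+2k2+2k3+k4)
t=0.010: state=(0.656, 0.599)
t=0.020: state=(0.662, 0.598)
t=0.030: state=(0.668, 0.597)
continuing one RK4 step at a time; state shown every 10 steps (Δt=0.1):
t=0.100: state=(0.709, 0.584)
t=0.200: state=(0.766, 0.553)
t=0.300: state=(0.819, 0.506)
t=0.400: state=(0.867, 0.444)
t=0.500: state=(0.908, 0.369)
t=0.600: state=(0.940, 0.285)
t=0.700: state=(0.964, 0.193)
t=0.800: state=(0.979, 0.097)
t=0.900: state=(0.984, -0.001)
t=1.000: state=(0.979, -0.099)
t=1.100: state=(0.964, -0.198)
t=1.200: state=(0.939, -0.297)
t=1.300: state=(0.904, -0.398)
t=1.400: state=(0.859, -0.503)
t=1.500: state=(0.804, -0.614)
t=1.600: state=(0.736, -0.736)
t=1.700: state=(0.656, -0.873)
t=1.800: state=(0.561, -1.032)
t=1.900: state=(0.449, -1.219)
t=2.000: state=(0.316, -1.443)
t=2.100: state=(0.159, -1.709)
t=2.200: state=(-0.027, -2.018)
t=2.300: state=(-0.246, -2.354)
t=2.400: state=(-0.498, -2.670)
t=2.500: state=(-0.776, -2.874)
t=2.600: state=(-1.065, -2.851)
t=2.700: state=(-1.336, -2.532)
t=2.770: state=(-1.501, -2.159)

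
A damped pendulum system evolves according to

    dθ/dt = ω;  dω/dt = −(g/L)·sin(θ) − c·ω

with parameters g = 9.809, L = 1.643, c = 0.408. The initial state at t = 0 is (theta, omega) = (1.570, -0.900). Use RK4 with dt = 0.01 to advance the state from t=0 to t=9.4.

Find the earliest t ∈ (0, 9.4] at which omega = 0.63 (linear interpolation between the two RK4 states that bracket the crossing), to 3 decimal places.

t=0.000: state=(1.570, -0.900)
step 1 (dt=0.01): k1=(-0.900, -5.603), k2=(-0.928, -5.591), k3=(-0.928, -5.591), k4=(-0.956, -5.580); state += dt/6·(k1+2k2+2k3+k4)
t=0.010: state=(1.561, -0.956)
t=0.020: state=(1.551, -1.012)
t=0.030: state=(1.540, -1.067)
continuing one RK4 step at a time; state shown every 50 steps (Δt=0.5):
t=0.500: state=(0.507, -3.038)
t=1.000: state=(-0.865, -1.844)
t=1.440: state=(-1.138, 0.590)
next step: t=1.450: state=(-1.132, 0.641) — omega has crossed 0.63
linear interpolation between t=1.440 (0.58955) and t=1.450 (0.64115) → t≈1.448

t = 1.448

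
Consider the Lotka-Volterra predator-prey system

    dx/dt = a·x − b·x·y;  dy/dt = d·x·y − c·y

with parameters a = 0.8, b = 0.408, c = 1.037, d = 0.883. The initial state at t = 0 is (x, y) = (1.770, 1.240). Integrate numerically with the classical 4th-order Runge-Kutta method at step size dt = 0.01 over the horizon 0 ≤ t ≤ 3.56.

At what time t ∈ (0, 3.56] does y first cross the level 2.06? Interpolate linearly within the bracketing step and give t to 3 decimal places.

t=0.000: state=(1.770, 1.240)
step 1 (dt=0.01): k1=(0.521, 0.652), k2=(0.519, 0.657), k3=(0.519, 0.657), k4=(0.517, 0.661); state += dt/6·(k1+2k2+2k3+k4)
t=0.010: state=(1.775, 1.247)
t=0.020: state=(1.780, 1.253)
t=0.030: state=(1.785, 1.260)
continuing one RK4 step at a time; state shown every 20 steps (Δt=0.2):
t=0.200: state=(1.866, 1.390)
t=0.400: state=(1.941, 1.581)
t=0.600: state=(1.983, 1.818)
t=0.770: state=(1.987, 2.054)
next step: t=0.780: state=(1.986, 2.069) — y has crossed 2.06
linear interpolation between t=0.770 (2.05423) and t=0.780 (2.06901) → t≈0.774

t = 0.774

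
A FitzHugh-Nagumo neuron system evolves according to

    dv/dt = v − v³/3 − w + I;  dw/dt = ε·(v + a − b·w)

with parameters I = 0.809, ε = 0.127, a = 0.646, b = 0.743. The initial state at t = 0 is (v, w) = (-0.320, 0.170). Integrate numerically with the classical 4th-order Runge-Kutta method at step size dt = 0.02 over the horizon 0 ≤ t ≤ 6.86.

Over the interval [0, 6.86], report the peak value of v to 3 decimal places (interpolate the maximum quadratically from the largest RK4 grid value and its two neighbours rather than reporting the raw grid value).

max v = 1.793

t=0.000: state=(-0.320, 0.170)
step 1 (dt=0.02): k1=(0.330, 0.025), k2=(0.333, 0.026), k3=(0.333, 0.026), k4=(0.335, 0.026); state += dt/6·(k1+2k2+2k3+k4)
t=0.020: state=(-0.313, 0.171)
t=0.040: state=(-0.307, 0.171)
t=0.060: state=(-0.300, 0.172)
continuing one RK4 step at a time; state shown every 25 steps (Δt=0.5):
t=0.500: state=(-0.115, 0.188)
t=1.000: state=(0.205, 0.222)
t=1.500: state=(0.683, 0.279)
t=2.000: state=(1.247, 0.366)
t=2.500: state=(1.639, 0.480)
t=3.000: state=(1.778, 0.605)
t=3.500: state=(1.789, 0.728)
t=4.000: state=(1.756, 0.845)
t=4.500: state=(1.709, 0.953)
t=5.000: state=(1.658, 1.054)
t=5.500: state=(1.604, 1.147)
t=6.000: state=(1.549, 1.232)
t=6.500: state=(1.492, 1.309)
t=6.860: state=(1.450, 1.361)
largest grid value and its neighbours: v(3.280)=1.79270, v(3.300)=1.79278, v(3.320)=1.79276
parabola through these three points peaks at t≈3.306 with v≈1.79278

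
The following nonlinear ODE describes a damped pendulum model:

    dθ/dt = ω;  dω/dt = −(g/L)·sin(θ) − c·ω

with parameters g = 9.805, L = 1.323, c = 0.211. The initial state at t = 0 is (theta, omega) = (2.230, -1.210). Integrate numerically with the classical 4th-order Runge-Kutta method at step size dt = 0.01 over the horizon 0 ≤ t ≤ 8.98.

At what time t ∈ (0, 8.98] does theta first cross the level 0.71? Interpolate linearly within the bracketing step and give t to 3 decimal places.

t=0.000: state=(2.230, -1.210)
step 1 (dt=0.01): k1=(-1.210, -5.603), k2=(-1.238, -5.625), k3=(-1.238, -5.625), k4=(-1.266, -5.647); state += dt/6·(k1+2k2+2k3+k4)
t=0.010: state=(2.218, -1.266)
t=0.020: state=(2.205, -1.323)
t=0.030: state=(2.191, -1.380)
continuing one RK4 step at a time; state shown every 50 steps (Δt=0.5):
t=0.500: state=(0.846, -4.310)
t=0.530: state=(0.714, -4.439)
next step: t=0.540: state=(0.670, -4.476) — theta has crossed 0.71
linear interpolation between t=0.530 (0.71428) and t=0.540 (0.66970) → t≈0.531

t = 0.531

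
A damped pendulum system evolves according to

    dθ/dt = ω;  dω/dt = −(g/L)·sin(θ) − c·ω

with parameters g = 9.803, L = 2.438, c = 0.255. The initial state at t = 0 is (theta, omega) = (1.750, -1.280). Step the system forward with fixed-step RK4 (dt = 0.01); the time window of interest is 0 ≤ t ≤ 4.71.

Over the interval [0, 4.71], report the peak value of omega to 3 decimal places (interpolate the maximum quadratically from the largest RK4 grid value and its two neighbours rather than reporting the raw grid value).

t=0.000: state=(1.750, -1.280)
step 1 (dt=0.01): k1=(-1.280, -3.630), k2=(-1.298, -3.630), k3=(-1.298, -3.630), k4=(-1.316, -3.630); state += dt/6·(k1+2k2+2k3+k4)
t=0.010: state=(1.737, -1.316)
t=0.020: state=(1.724, -1.353)
t=0.030: state=(1.710, -1.389)
continuing one RK4 step at a time; state shown every 20 steps (Δt=0.2):
t=0.200: state=(1.422, -1.997)
t=0.400: state=(0.957, -2.621)
t=0.600: state=(0.391, -2.976)
t=0.800: state=(-0.204, -2.897)
t=1.000: state=(-0.739, -2.394)
t=1.200: state=(-1.145, -1.639)
t=1.400: state=(-1.389, -0.808)
t=1.600: state=(-1.469, 0.010)
t=1.800: state=(-1.388, 0.786)
t=2.000: state=(-1.158, 1.498)
t=2.200: state=(-0.798, 2.074)
t=2.400: state=(-0.346, 2.394)
t=2.600: state=(0.135, 2.354)
t=2.800: state=(0.572, 1.962)
t=3.000: state=(0.904, 1.332)
t=3.200: state=(1.098, 0.601)
t=3.400: state=(1.144, -0.139)
t=3.600: state=(1.046, -0.832)
t=3.800: state=(0.818, -1.423)
t=4.000: state=(0.489, -1.830)
t=4.200: state=(0.104, -1.967)
t=4.400: state=(-0.277, -1.798)
t=4.600: state=(-0.598, -1.372)
t=4.710: state=(-0.732, -1.064)
largest grid value and its neighbours: omega(2.470)=2.42329, omega(2.480)=2.42372, omega(2.490)=2.42318
parabola through these three points peaks at t≈2.479 with omega≈2.42372

max omega = 2.424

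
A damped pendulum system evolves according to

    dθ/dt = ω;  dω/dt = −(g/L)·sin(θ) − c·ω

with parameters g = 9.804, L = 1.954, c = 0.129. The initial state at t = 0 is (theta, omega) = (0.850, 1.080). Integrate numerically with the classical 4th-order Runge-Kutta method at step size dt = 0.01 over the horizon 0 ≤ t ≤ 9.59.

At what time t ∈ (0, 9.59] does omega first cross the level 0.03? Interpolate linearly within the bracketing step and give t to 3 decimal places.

t = 0.254

t=0.000: state=(0.850, 1.080)
step 1 (dt=0.01): k1=(1.080, -3.909), k2=(1.060, -3.924), k3=(1.060, -3.924), k4=(1.041, -3.939); state += dt/6·(k1+2k2+2k3+k4)
t=0.010: state=(0.861, 1.041)
t=0.020: state=(0.871, 1.001)
t=0.030: state=(0.881, 0.961)
t=0.250: state=(0.992, 0.047)
next step: t=0.260: state=(0.993, 0.005) — omega has crossed 0.03
linear interpolation between t=0.250 (0.04749) and t=0.260 (0.00544) → t≈0.254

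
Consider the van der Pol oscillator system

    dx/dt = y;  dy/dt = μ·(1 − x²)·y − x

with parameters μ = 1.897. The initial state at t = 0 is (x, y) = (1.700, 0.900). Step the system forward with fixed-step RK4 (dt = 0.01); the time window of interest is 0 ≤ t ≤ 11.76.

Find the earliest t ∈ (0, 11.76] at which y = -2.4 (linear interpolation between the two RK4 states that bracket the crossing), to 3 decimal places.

t=0.000: state=(1.700, 0.900)
step 1 (dt=0.01): k1=(0.900, -4.927), k2=(0.875, -4.868), k3=(0.876, -4.869), k4=(0.851, -4.809); state += dt/6·(k1+2k2+2k3+k4)
t=0.010: state=(1.709, 0.851)
t=0.020: state=(1.717, 0.804)
t=0.030: state=(1.725, 0.758)
continuing one RK4 step at a time; state shown every 50 steps (Δt=0.5):
t=0.500: state=(1.771, -0.260)
t=1.000: state=(1.583, -0.457)
t=1.500: state=(1.316, -0.625)
t=2.000: state=(0.927, -0.993)
t=2.500: state=(0.193, -2.190)
t=2.540: state=(0.102, -2.365)
next step: t=2.550: state=(0.078, -2.411) — y has crossed -2.4
linear interpolation between t=2.540 (-2.36469) and t=2.550 (-2.41051) → t≈2.548

t = 2.548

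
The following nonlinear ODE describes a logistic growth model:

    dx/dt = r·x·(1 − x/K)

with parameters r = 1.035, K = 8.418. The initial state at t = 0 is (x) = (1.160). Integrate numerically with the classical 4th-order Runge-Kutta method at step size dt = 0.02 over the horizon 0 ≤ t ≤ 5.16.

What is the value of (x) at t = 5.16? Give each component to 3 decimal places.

t=0.000: state=(1.160)
step 1 (dt=0.02): k1=(1.035), k2=(1.043), k3=(1.043), k4=(1.051); state += dt/6·(k1+2k2+2k3+k4)
t=0.020: state=(1.181)
t=0.040: state=(1.202)
t=0.060: state=(1.224)
continuing one RK4 step at a time; state shown every 10 steps (Δt=0.2):
t=0.200: state=(1.383)
t=0.400: state=(1.639)
t=0.600: state=(1.930)
t=0.800: state=(2.255)
t=1.000: state=(2.612)
t=1.200: state=(2.999)
t=1.400: state=(3.409)
t=1.600: state=(3.836)
t=1.800: state=(4.271)
t=2.000: state=(4.704)
t=2.200: state=(5.127)
t=2.400: state=(5.531)
t=2.600: state=(5.910)
t=2.800: state=(6.259)
t=3.000: state=(6.574)
t=3.200: state=(6.855)
t=3.400: state=(7.101)
t=3.600: state=(7.315)
t=3.800: state=(7.499)
t=4.000: state=(7.655)
t=4.200: state=(7.787)
t=4.400: state=(7.898)
t=4.600: state=(7.990)
t=4.800: state=(8.067)
t=5.000: state=(8.130)
t=5.160: state=(8.173)

(x) = (8.173)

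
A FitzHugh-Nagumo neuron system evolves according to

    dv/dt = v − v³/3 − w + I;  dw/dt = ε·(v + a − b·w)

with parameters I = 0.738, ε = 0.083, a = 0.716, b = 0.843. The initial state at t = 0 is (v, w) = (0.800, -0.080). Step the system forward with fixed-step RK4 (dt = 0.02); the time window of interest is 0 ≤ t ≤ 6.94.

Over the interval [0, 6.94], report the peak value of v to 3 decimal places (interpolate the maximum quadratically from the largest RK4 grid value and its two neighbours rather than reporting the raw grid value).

t=0.000: state=(0.800, -0.080)
step 1 (dt=0.02): k1=(1.447, 0.131), k2=(1.451, 0.133), k3=(1.451, 0.133), k4=(1.454, 0.134); state += dt/6·(k1+2k2+2k3+k4)
t=0.020: state=(0.829, -0.077)
t=0.040: state=(0.858, -0.075)
t=0.060: state=(0.887, -0.072)
continuing one RK4 step at a time; state shown every 25 steps (Δt=0.5):
t=0.500: state=(1.487, -0.001)
t=1.000: state=(1.852, 0.098)
t=1.500: state=(1.940, 0.202)
t=2.000: state=(1.935, 0.303)
t=2.500: state=(1.906, 0.400)
t=3.000: state=(1.872, 0.493)
t=3.500: state=(1.837, 0.581)
t=4.000: state=(1.801, 0.664)
t=4.500: state=(1.765, 0.743)
t=5.000: state=(1.728, 0.818)
t=5.500: state=(1.692, 0.889)
t=6.000: state=(1.655, 0.956)
t=6.500: state=(1.618, 1.019)
t=6.940: state=(1.585, 1.071)
largest grid value and its neighbours: v(1.640)=1.94312, v(1.660)=1.94318, v(1.680)=1.94316
parabola through these three points peaks at t≈1.665 with v≈1.94318

max v = 1.943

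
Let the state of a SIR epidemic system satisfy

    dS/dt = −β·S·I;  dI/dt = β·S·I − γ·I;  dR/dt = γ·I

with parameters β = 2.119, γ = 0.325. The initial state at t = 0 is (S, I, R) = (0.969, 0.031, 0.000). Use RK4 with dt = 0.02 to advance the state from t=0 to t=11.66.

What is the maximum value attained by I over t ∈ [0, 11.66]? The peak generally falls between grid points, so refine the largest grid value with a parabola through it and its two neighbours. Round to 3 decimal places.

t=0.000: state=(0.969, 0.031, 0.000)
step 1 (dt=0.02): k1=(-0.064, 0.054, 0.010), k2=(-0.065, 0.054, 0.010), k3=(-0.065, 0.054, 0.010), k4=(-0.066, 0.055, 0.010); state += dt/6·(k1+2k2+2k3+k4)
t=0.020: state=(0.968, 0.032, 0.000)
t=0.040: state=(0.966, 0.033, 0.000)
t=0.060: state=(0.965, 0.034, 0.001)
continuing one RK4 step at a time; state shown every 25 steps (Δt=0.5):
t=0.500: state=(0.920, 0.072, 0.008)
t=1.000: state=(0.820, 0.155, 0.026)
t=1.500: state=(0.651, 0.288, 0.061)
t=2.000: state=(0.443, 0.437, 0.120)
t=2.500: state=(0.262, 0.537, 0.200)
t=3.000: state=(0.146, 0.564, 0.291)
t=3.500: state=(0.081, 0.538, 0.381)
t=4.000: state=(0.047, 0.489, 0.464)
t=4.500: state=(0.029, 0.432, 0.539)
t=5.000: state=(0.019, 0.376, 0.605)
t=5.500: state=(0.013, 0.325, 0.662)
t=6.000: state=(0.009, 0.280, 0.711)
t=6.500: state=(0.007, 0.240, 0.753)
t=7.000: state=(0.006, 0.205, 0.789)
t=7.500: state=(0.005, 0.175, 0.820)
t=8.000: state=(0.004, 0.150, 0.846)
t=8.500: state=(0.003, 0.128, 0.869)
t=9.000: state=(0.003, 0.109, 0.888)
t=9.500: state=(0.003, 0.093, 0.904)
t=10.000: state=(0.002, 0.079, 0.918)
t=10.500: state=(0.002, 0.067, 0.930)
t=11.000: state=(0.002, 0.058, 0.940)
t=11.500: state=(0.002, 0.049, 0.949)
t=11.660: state=(0.002, 0.047, 0.952)
largest grid value and its neighbours: I(2.940)=0.56387, I(2.960)=0.56390, I(2.980)=0.56384
parabola through these three points peaks at t≈2.957 with I≈0.56390

max I = 0.564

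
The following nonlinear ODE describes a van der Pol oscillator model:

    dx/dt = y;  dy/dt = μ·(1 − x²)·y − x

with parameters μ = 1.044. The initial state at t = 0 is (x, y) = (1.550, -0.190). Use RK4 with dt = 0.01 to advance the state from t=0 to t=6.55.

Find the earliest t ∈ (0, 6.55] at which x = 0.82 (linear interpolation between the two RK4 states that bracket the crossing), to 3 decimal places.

t=0.000: state=(1.550, -0.190)
step 1 (dt=0.01): k1=(-0.190, -1.272), k2=(-0.196, -1.262), k3=(-0.196, -1.262), k4=(-0.203, -1.253); state += dt/6·(k1+2k2+2k3+k4)
t=0.010: state=(1.548, -0.203)
t=0.020: state=(1.546, -0.215)
t=0.030: state=(1.544, -0.227)
continuing one RK4 step at a time; state shown every 25 steps (Δt=0.25):
t=0.250: state=(1.467, -0.458)
t=0.500: state=(1.326, -0.668)
t=0.750: state=(1.134, -0.873)
t=1.000: state=(0.886, -1.120)
t=1.050: state=(0.828, -1.179)
next step: t=1.060: state=(0.816, -1.191) — x has crossed 0.82
linear interpolation between t=1.050 (0.82831) and t=1.060 (0.81646) → t≈1.057

t = 1.057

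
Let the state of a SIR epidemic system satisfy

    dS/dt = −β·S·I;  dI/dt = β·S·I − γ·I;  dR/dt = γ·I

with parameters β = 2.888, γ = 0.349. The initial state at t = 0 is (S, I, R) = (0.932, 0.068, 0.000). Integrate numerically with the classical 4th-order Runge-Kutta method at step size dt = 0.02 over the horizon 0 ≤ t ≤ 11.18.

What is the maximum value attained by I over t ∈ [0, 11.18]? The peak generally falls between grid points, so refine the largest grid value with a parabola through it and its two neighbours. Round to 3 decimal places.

t=0.000: state=(0.932, 0.068, 0.000)
step 1 (dt=0.02): k1=(-0.183, 0.159, 0.024), k2=(-0.187, 0.163, 0.024), k3=(-0.187, 0.163, 0.024), k4=(-0.191, 0.166, 0.025); state += dt/6·(k1+2k2+2k3+k4)
t=0.020: state=(0.928, 0.071, 0.000)
t=0.040: state=(0.924, 0.075, 0.001)
t=0.060: state=(0.920, 0.078, 0.002)
continuing one RK4 step at a time; state shown every 25 steps (Δt=0.5):
t=0.500: state=(0.779, 0.200, 0.022)
t=1.000: state=(0.498, 0.426, 0.076)
t=1.500: state=(0.234, 0.599, 0.167)
t=2.000: state=(0.095, 0.629, 0.276)
t=2.500: state=(0.039, 0.578, 0.382)
t=3.000: state=(0.018, 0.505, 0.477)
t=3.500: state=(0.009, 0.432, 0.558)
t=4.000: state=(0.005, 0.367, 0.628)
t=4.500: state=(0.003, 0.310, 0.687)
t=5.000: state=(0.002, 0.261, 0.737)
t=5.500: state=(0.001, 0.220, 0.779)
t=6.000: state=(0.001, 0.185, 0.814)
t=6.500: state=(0.001, 0.156, 0.843)
t=7.000: state=(0.001, 0.131, 0.868)
t=7.500: state=(0.001, 0.110, 0.889)
t=8.000: state=(0.001, 0.092, 0.907)
t=8.500: state=(0.000, 0.078, 0.922)
t=9.000: state=(0.000, 0.065, 0.934)
t=9.500: state=(0.000, 0.055, 0.945)
t=10.000: state=(0.000, 0.046, 0.954)
t=10.500: state=(0.000, 0.039, 0.961)
t=11.000: state=(0.000, 0.033, 0.967)
t=11.180: state=(0.000, 0.031, 0.969)
largest grid value and its neighbours: I(1.840)=0.63213, I(1.860)=0.63228, I(1.880)=0.63226
parabola through these three points peaks at t≈1.868 with I≈0.63229

max I = 0.632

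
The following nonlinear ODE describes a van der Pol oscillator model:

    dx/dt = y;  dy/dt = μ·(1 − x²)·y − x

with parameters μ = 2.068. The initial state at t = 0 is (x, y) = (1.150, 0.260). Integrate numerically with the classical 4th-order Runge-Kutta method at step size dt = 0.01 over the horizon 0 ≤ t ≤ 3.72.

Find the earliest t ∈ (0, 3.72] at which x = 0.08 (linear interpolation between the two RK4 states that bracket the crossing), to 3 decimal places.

t=0.000: state=(1.150, 0.260)
step 1 (dt=0.01): k1=(0.260, -1.323), k2=(0.253, -1.322), k3=(0.253, -1.322), k4=(0.247, -1.320); state += dt/6·(k1+2k2+2k3+k4)
t=0.010: state=(1.153, 0.247)
t=0.020: state=(1.155, 0.234)
t=0.030: state=(1.157, 0.220)
continuing one RK4 step at a time; state shown every 20 steps (Δt=0.2):
t=0.200: state=(1.176, 0.007)
t=0.400: state=(1.155, -0.211)
t=0.600: state=(1.094, -0.403)
t=0.800: state=(0.994, -0.594)
t=1.000: state=(0.854, -0.821)
t=1.200: state=(0.660, -1.144)
t=1.400: state=(0.383, -1.662)
t=1.550: state=(0.092, -2.264)
next step: t=1.560: state=(0.069, -2.312) — x has crossed 0.08
linear interpolation between t=1.550 (0.09165) and t=1.560 (0.06878) → t≈1.555

t = 1.555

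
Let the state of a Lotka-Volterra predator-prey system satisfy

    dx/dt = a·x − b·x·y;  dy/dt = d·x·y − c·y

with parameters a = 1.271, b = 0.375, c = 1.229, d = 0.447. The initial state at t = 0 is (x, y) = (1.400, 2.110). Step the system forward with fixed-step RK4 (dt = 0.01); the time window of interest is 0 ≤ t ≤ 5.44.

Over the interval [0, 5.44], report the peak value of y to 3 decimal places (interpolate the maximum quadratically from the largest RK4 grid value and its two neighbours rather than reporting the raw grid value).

max y = 6.556

t=0.000: state=(1.400, 2.110)
step 1 (dt=0.01): k1=(0.672, -1.273), k2=(0.677, -1.266), k3=(0.677, -1.266), k4=(0.682, -1.259); state += dt/6·(k1+2k2+2k3+k4)
t=0.010: state=(1.407, 2.097)
t=0.020: state=(1.414, 2.085)
t=0.030: state=(1.421, 2.072)
continuing one RK4 step at a time; state shown every 20 steps (Δt=0.2):
t=0.200: state=(1.555, 1.883)
t=0.400: state=(1.753, 1.706)
t=0.600: state=(1.999, 1.578)
t=0.800: state=(2.298, 1.494)
t=1.000: state=(2.653, 1.458)
t=1.200: state=(3.066, 1.471)
t=1.400: state=(3.532, 1.545)
t=1.600: state=(4.035, 1.694)
t=1.800: state=(4.543, 1.945)
t=2.000: state=(4.995, 2.331)
t=2.200: state=(5.301, 2.893)
t=2.400: state=(5.355, 3.651)
t=2.600: state=(5.077, 4.563)
t=2.800: state=(4.489, 5.484)
t=3.000: state=(3.728, 6.196)
t=3.200: state=(2.975, 6.534)
t=3.400: state=(2.349, 6.476)
t=3.600: state=(1.887, 6.113)
t=3.800: state=(1.568, 5.574)
t=4.000: state=(1.362, 4.966)
t=4.200: state=(1.238, 4.360)
t=4.400: state=(1.176, 3.797)
t=4.600: state=(1.163, 3.295)
t=4.800: state=(1.191, 2.862)
t=5.000: state=(1.256, 2.497)
t=5.200: state=(1.359, 2.194)
t=5.400: state=(1.501, 1.949)
t=5.440: state=(1.534, 1.907)
largest grid value and its neighbours: y(3.260)=6.55556, y(3.270)=6.55570, y(3.280)=6.55488
parabola through these three points peaks at t≈3.266 with y≈6.55576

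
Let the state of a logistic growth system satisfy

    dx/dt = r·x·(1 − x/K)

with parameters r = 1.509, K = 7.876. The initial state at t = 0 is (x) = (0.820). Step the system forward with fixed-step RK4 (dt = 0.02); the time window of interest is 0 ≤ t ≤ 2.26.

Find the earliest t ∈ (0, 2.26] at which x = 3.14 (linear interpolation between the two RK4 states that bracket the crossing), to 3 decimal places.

t = 1.154

t=0.000: state=(0.820)
step 1 (dt=0.02): k1=(1.109), k2=(1.122), k3=(1.122), k4=(1.135); state += dt/6·(k1+2k2+2k3+k4)
t=0.020: state=(0.842)
t=0.040: state=(0.865)
t=0.060: state=(0.889)
continuing one RK4 step at a time; state shown every 5 steps (Δt=0.1):
t=0.100: state=(0.938)
t=0.200: state=(1.070)
t=0.300: state=(1.217)
t=0.400: state=(1.380)
t=0.500: state=(1.561)
t=0.600: state=(1.758)
t=0.700: state=(1.973)
t=0.800: state=(2.204)
t=0.900: state=(2.451)
t=1.000: state=(2.713)
t=1.100: state=(2.988)
t=1.140: state=(3.100)
next step: t=1.160: state=(3.157) — x has crossed 3.14
linear interpolation between t=1.140 (3.10025) and t=1.160 (3.15716) → t≈1.154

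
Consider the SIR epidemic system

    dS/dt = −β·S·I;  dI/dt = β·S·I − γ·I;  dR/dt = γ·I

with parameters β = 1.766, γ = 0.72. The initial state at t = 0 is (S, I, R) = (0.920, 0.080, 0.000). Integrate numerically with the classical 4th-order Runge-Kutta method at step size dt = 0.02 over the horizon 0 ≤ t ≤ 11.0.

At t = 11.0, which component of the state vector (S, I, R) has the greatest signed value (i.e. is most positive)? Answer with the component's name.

largest component: R

t=0.000: state=(0.920, 0.080, 0.000)
step 1 (dt=0.02): k1=(-0.130, 0.072, 0.058), k2=(-0.131, 0.073, 0.058), k3=(-0.131, 0.073, 0.058), k4=(-0.132, 0.073, 0.059); state += dt/6·(k1+2k2+2k3+k4)
t=0.020: state=(0.917, 0.081, 0.001)
t=0.040: state=(0.915, 0.083, 0.002)
t=0.060: state=(0.912, 0.084, 0.004)
continuing one RK4 step at a time; state shown every 25 steps (Δt=0.5):
t=0.500: state=(0.842, 0.122, 0.036)
t=1.000: state=(0.740, 0.171, 0.089)
t=1.500: state=(0.623, 0.218, 0.159)
t=2.000: state=(0.506, 0.250, 0.244)
t=2.500: state=(0.403, 0.260, 0.336)
t=3.000: state=(0.321, 0.250, 0.429)
t=3.500: state=(0.260, 0.225, 0.515)
t=4.000: state=(0.216, 0.194, 0.590)
t=4.500: state=(0.185, 0.161, 0.654)
t=5.000: state=(0.163, 0.131, 0.706)
t=5.500: state=(0.147, 0.105, 0.749)
t=6.000: state=(0.135, 0.083, 0.782)
t=6.500: state=(0.127, 0.065, 0.809)
t=7.000: state=(0.120, 0.050, 0.829)
t=7.500: state=(0.116, 0.039, 0.845)
t=8.000: state=(0.112, 0.030, 0.858)
t=8.500: state=(0.110, 0.023, 0.867)
t=9.000: state=(0.108, 0.018, 0.875)
t=9.500: state=(0.106, 0.014, 0.880)
t=10.000: state=(0.105, 0.010, 0.884)
t=10.500: state=(0.104, 0.008, 0.888)
t=11.000: state=(0.104, 0.006, 0.890)
compare at T: S=0.104, I=0.006, R=0.890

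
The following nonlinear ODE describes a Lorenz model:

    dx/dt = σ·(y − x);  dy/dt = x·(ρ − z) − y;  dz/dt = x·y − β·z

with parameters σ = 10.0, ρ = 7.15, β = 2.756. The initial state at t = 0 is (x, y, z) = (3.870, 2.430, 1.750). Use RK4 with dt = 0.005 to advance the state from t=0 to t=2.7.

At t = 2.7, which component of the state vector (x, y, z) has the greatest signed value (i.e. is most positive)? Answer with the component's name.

largest component: z

t=0.000: state=(3.870, 2.430, 1.750)
step 1 (dt=0.005): k1=(-14.400, 18.468, 4.581), k2=(-13.578, 18.184, 4.639), k3=(-13.606, 18.195, 4.641), k4=(-12.810, 17.921, 4.698); state += dt/6·(k1+2k2+2k3+k4)
t=0.005: state=(3.802, 2.521, 1.773)
t=0.010: state=(3.742, 2.609, 1.797)
t=0.015: state=(3.689, 2.695, 1.821)
continuing one RK4 step at a time; state shown every 20 steps (Δt=0.1):
t=0.100: state=(3.538, 3.933, 2.336)
t=0.200: state=(4.246, 5.151, 3.330)
t=0.300: state=(5.170, 6.032, 4.873)
t=0.400: state=(5.810, 6.159, 6.695)
t=0.500: state=(5.788, 5.399, 8.064)
t=0.600: state=(5.125, 4.266, 8.430)
t=0.700: state=(4.233, 3.376, 7.938)
t=0.800: state=(3.502, 2.919, 7.067)
t=0.900: state=(3.078, 2.807, 6.171)
t=1.000: state=(2.942, 2.929, 5.430)
t=1.100: state=(3.032, 3.217, 4.919)
t=1.200: state=(3.294, 3.624, 4.679)
t=1.300: state=(3.675, 4.097, 4.732)
t=1.400: state=(4.111, 4.546, 5.073)
t=1.500: state=(4.510, 4.853, 5.639)
t=1.600: state=(4.764, 4.914, 6.279)
t=1.700: state=(4.798, 4.717, 6.793)
t=1.800: state=(4.620, 4.363, 7.029)
t=1.900: state=(4.322, 4.003, 6.966)
t=2.000: state=(4.018, 3.745, 6.690)
t=2.100: state=(3.794, 3.626, 6.328)
t=2.200: state=(3.686, 3.636, 5.983)
t=2.300: state=(3.691, 3.747, 5.728)
t=2.400: state=(3.789, 3.923, 5.601)
t=2.500: state=(3.947, 4.122, 5.613)
t=2.600: state=(4.124, 4.296, 5.750)
t=2.700: state=(4.277, 4.405, 5.969)
compare at T: x=4.277, y=4.405, z=5.969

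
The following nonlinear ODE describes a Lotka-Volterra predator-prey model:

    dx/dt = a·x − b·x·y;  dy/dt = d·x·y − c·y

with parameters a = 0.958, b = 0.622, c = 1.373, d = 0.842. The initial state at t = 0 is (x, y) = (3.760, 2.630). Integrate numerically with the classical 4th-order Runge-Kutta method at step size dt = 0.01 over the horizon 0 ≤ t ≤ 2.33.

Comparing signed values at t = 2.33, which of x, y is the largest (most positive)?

t=0.000: state=(3.760, 2.630)
step 1 (dt=0.01): k1=(-2.549, 4.715), k2=(-2.595, 4.729), k3=(-2.595, 4.729), k4=(-2.641, 4.742); state += dt/6·(k1+2k2+2k3+k4)
t=0.010: state=(3.734, 2.677)
t=0.020: state=(3.707, 2.725)
t=0.030: state=(3.679, 2.773)
continuing one RK4 step at a time; state shown every 10 steps (Δt=0.1):
t=0.100: state=(3.462, 3.109)
t=0.200: state=(3.094, 3.573)
t=0.300: state=(2.692, 3.974)
t=0.400: state=(2.291, 4.272)
t=0.500: state=(1.921, 4.445)
t=0.600: state=(1.600, 4.493)
t=0.700: state=(1.334, 4.430)
t=0.800: state=(1.119, 4.280)
t=0.900: state=(0.950, 4.069)
t=1.000: state=(0.818, 3.820)
t=1.100: state=(0.715, 3.551)
t=1.200: state=(0.637, 3.277)
t=1.300: state=(0.576, 3.006)
t=1.400: state=(0.531, 2.745)
t=1.500: state=(0.496, 2.498)
t=1.600: state=(0.471, 2.268)
t=1.700: state=(0.453, 2.055)
t=1.800: state=(0.441, 1.860)
t=1.900: state=(0.435, 1.683)
t=2.000: state=(0.433, 1.521)
t=2.100: state=(0.436, 1.376)
t=2.200: state=(0.442, 1.244)
t=2.300: state=(0.452, 1.126)
t=2.330: state=(0.456, 1.093)
compare at T: x=0.456, y=1.093

largest component: y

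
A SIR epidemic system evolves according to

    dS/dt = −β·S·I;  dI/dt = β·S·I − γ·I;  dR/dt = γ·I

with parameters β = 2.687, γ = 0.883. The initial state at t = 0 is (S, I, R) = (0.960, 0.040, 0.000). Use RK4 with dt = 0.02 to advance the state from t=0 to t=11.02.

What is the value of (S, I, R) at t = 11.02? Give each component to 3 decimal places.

(S, I, R) = (0.054, 0.001, 0.945)

t=0.000: state=(0.960, 0.040, 0.000)
step 1 (dt=0.02): k1=(-0.103, 0.068, 0.035), k2=(-0.105, 0.069, 0.036), k3=(-0.105, 0.069, 0.036), k4=(-0.107, 0.070, 0.037); state += dt/6·(k1+2k2+2k3+k4)
t=0.020: state=(0.958, 0.041, 0.001)
t=0.040: state=(0.956, 0.043, 0.001)
t=0.060: state=(0.954, 0.044, 0.002)
continuing one RK4 step at a time; state shown every 25 steps (Δt=0.5):
t=0.500: state=(0.883, 0.089, 0.027)
t=1.000: state=(0.743, 0.173, 0.084)
t=1.500: state=(0.553, 0.266, 0.181)
t=2.000: state=(0.371, 0.317, 0.312)
t=2.500: state=(0.243, 0.306, 0.452)
t=3.000: state=(0.166, 0.257, 0.577)
t=3.500: state=(0.122, 0.200, 0.678)
t=4.000: state=(0.097, 0.149, 0.754)
t=4.500: state=(0.081, 0.108, 0.811)
t=5.000: state=(0.072, 0.077, 0.851)
t=5.500: state=(0.066, 0.054, 0.880)
t=6.000: state=(0.062, 0.038, 0.900)
t=6.500: state=(0.059, 0.027, 0.914)
t=7.000: state=(0.058, 0.018, 0.924)
t=7.500: state=(0.057, 0.013, 0.931)
t=8.000: state=(0.056, 0.009, 0.935)
t=8.500: state=(0.055, 0.006, 0.939)
t=9.000: state=(0.055, 0.004, 0.941)
t=9.500: state=(0.055, 0.003, 0.943)
t=10.000: state=(0.054, 0.002, 0.944)
t=10.500: state=(0.054, 0.001, 0.944)
t=11.000: state=(0.054, 0.001, 0.945)
t=11.020: state=(0.054, 0.001, 0.945)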